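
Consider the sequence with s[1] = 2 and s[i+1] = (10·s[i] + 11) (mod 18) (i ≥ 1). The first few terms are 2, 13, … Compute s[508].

17

s[1] = 2, s[2] = 13, s[3] = 15, s[4] = 17, s[5] = 1, s[6] = 3, s[7] = 5, s[8] = 7, s[9] = 9, s[10] = 11, s[11] = 13.
Since s[11] = s[2] = 13, the sequence is eventually periodic: after a pre-period of length 1 it cycles with period 9.
For i ≥ 2, s[i] depends only on (i - 2) mod 9. (508 - 2) mod 9 = 2, so s[508] = s[4] = 17.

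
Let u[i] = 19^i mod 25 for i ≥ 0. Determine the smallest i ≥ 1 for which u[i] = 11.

Listing terms: u[0] = 1, u[1] = 19, u[2] = 11, u[3] = 9, u[4] = 21, u[5] = 24, u[6] = 6, u[7] = 14, u[8] = 16, u[9] = 4, u[10] = 1.
The sequence repeats with period 10.
The value 11 first appears (with i ≥ 1) at u[2].

2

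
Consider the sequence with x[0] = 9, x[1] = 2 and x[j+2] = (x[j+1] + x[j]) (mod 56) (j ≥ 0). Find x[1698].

53

Listing terms: x[0] = 9, x[1] = 2, x[2] = 11, x[3] = 13, x[4] = 24, x[5] = 37, x[6] = 5, x[7] = 42, x[8] = 47, x[9] = 33, x[10] = 24, x[11] = 1, x[12] = 25, x[13] = 26, x[14] = 51, x[15] = 21, x[16] = 16, x[17] = 37, x[18] = 53, x[19] = 34, x[20] = 31, x[21] = 9, x[22] = 40, x[23] = 49, x[24] = 33, x[25] = 26, x[26] = 3, x[27] = 29, x[28] = 32, x[29] = 5, x[30] = 37, x[31] = 42, x[32] = 23, x[33] = 9, x[34] = 32, x[35] = 41, x[36] = 17, x[37] = 2, x[38] = 19, x[39] = 21, x[40] = 40, x[41] = 5, x[42] = 45, x[43] = 50, x[44] = 39, x[45] = 33, x[46] = 16, x[47] = 49, x[48] = 9, x[49] = 2.
Since (x[48], x[49]) = (x[0], x[1]) = (9, 2) (two consecutive terms determine the rest), the sequence is periodic with period 48.
(1698 - 0) mod 48 = 18, so x[1698] = x[18] = 53.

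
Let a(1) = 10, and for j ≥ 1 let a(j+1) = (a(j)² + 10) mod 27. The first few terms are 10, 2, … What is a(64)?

17

Computing terms: a(1) = 10,  a(2) = 2,  a(3) = 14,  a(4) = 17,  a(5) = 2.
Since a(5) = a(2) = 2, the sequence is eventually periodic: after a pre-period of length 1 it cycles with period 3.
For j ≥ 2, a(j) depends only on (j - 2) mod 3. (64 - 2) mod 3 = 2, so a(64) = a(4) = 17.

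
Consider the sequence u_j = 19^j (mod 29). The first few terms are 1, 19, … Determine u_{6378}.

4

u_0 = 1; u_1 = 19; u_2 = 13; u_3 = 15; u_4 = 24; u_5 = 21; u_6 = 22; u_7 = 12; u_8 = 25; u_9 = 11; u_{10} = 6; u_{11} = 27; u_{12} = 20; u_{13} = 3; u_{14} = 28; u_{15} = 10; u_{16} = 16; u_{17} = 14; u_{18} = 5; u_{19} = 8; u_{20} = 7; u_{21} = 17; u_{22} = 4; u_{23} = 18; u_{24} = 23; u_{25} = 2; u_{26} = 9; u_{27} = 26; u_{28} = 1.
Since u_{28} = u_0 = 1, the sequence is periodic with period 28.
So u_{6378} = u_{0 + ((6378-0) mod 28)} = u_{22} = 4.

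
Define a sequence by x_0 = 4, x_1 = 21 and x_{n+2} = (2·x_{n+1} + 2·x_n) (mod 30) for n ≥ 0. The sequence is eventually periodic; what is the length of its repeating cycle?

We have x_0 = 4, x_1 = 21, x_2 = 20, x_3 = 22, x_4 = 24, x_5 = 2, x_6 = 22, x_7 = 18, x_8 = 20, x_9 = 16, x_{10} = 12, x_{11} = 26, x_{12} = 16, x_{13} = 24, x_{14} = 20, x_{15} = 28, x_{16} = 6, x_{17} = 8, x_{18} = 28, x_{19} = 12, x_{20} = 20, x_{21} = 4, x_{22} = 18, x_{23} = 14, x_{24} = 4, x_{25} = 6, x_{26} = 20, x_{27} = 22.
Since (x_{26}, x_{27}) = (x_2, x_3) = (20, 22) (two consecutive terms determine the rest), the sequence is eventually periodic: after a pre-period of length 2 it cycles with period 24.

24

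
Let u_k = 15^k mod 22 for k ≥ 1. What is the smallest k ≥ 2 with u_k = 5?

Computing terms: u_1 = 15,  u_2 = 5,  u_3 = 9,  u_4 = 3,  u_5 = 1,  u_6 = 15.
The sequence repeats with period 5.
The value 5 first appears (with k ≥ 2) at u_2.

2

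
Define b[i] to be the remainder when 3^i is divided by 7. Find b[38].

2

We have b[0] = 1, b[1] = 3, b[2] = 2, b[3] = 6, b[4] = 4, b[5] = 5, b[6] = 1.
The sequence repeats with period 6.
(38 - 0) mod 6 = 2, so b[38] = b[2] = 2.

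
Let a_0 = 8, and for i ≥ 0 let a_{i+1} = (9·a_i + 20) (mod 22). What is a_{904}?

6

a_0 = 8,  a_1 = 4,  a_2 = 12,  a_3 = 18,  a_4 = 6,  a_5 = 8.
The sequence repeats with period 5.
So a_{904} = a_{0 + ((904-0) mod 5)} = a_4 = 6.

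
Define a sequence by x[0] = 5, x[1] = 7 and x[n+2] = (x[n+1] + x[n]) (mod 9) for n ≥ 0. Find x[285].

Listing terms: x[0] = 5; x[1] = 7; x[2] = 3; x[3] = 1; x[4] = 4; x[5] = 5; x[6] = 0; x[7] = 5; x[8] = 5; x[9] = 1; x[10] = 6; x[11] = 7; x[12] = 4; x[13] = 2; x[14] = 6; x[15] = 8; x[16] = 5; x[17] = 4; x[18] = 0; x[19] = 4; x[20] = 4; x[21] = 8; x[22] = 3; x[23] = 2; x[24] = 5; x[25] = 7.
Since (x[24], x[25]) = (x[0], x[1]) = (5, 7) (two consecutive terms determine the rest), the sequence is periodic with period 24.
So x[285] = x[0 + ((285-0) mod 24)] = x[21] = 8.

8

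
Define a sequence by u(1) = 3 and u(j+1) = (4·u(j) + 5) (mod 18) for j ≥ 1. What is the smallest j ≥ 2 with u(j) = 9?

Computing terms: u(1) = 3,  u(2) = 17,  u(3) = 1,  u(4) = 9,  u(5) = 5,  u(6) = 7,  u(7) = 15,  u(8) = 11,  u(9) = 13,  u(10) = 3.
Since u(10) = u(1) = 3, the sequence is periodic with period 9.
The value 9 first appears (with j ≥ 2) at u(4).

4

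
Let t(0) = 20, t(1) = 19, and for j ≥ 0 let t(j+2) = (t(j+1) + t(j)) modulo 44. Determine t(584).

31

Listing terms: t(0) = 20,  t(1) = 19,  t(2) = 39,  t(3) = 14,  t(4) = 9,  t(5) = 23,  t(6) = 32,  t(7) = 11,  t(8) = 43,  t(9) = 10,  t(10) = 9,  t(11) = 19,  t(12) = 28,  t(13) = 3,  t(14) = 31,  t(15) = 34,  t(16) = 21,  t(17) = 11,  t(18) = 32,  t(19) = 43,  t(20) = 31,  t(21) = 30,  t(22) = 17,  t(23) = 3,  t(24) = 20,  t(25) = 23,  t(26) = 43,  t(27) = 22,  t(28) = 21,  t(29) = 43,  t(30) = 20,  t(31) = 19.
The sequence repeats with period 30.
(584 - 0) mod 30 = 14, so t(584) = t(14) = 31.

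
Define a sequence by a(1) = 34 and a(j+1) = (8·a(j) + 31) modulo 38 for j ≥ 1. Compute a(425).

We have a(1) = 34, a(2) = 37, a(3) = 23, a(4) = 25, a(5) = 3, a(6) = 17, a(7) = 15, a(8) = 37.
Since a(8) = a(2) = 37, the sequence is eventually periodic: after a pre-period of length 1 it cycles with period 6.
For j ≥ 2, a(j) depends only on (j - 2) mod 6. (425 - 2) mod 6 = 3, so a(425) = a(5) = 3.

3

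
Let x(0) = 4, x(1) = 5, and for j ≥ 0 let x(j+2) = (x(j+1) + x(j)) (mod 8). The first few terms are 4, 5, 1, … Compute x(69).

6

We have x(0) = 4,  x(1) = 5,  x(2) = 1,  x(3) = 6,  x(4) = 7,  x(5) = 5,  x(6) = 4,  x(7) = 1,  x(8) = 5,  x(9) = 6,  x(10) = 3,  x(11) = 1,  x(12) = 4,  x(13) = 5.
Since (x(12), x(13)) = (x(0), x(1)) = (4, 5) (two consecutive terms determine the rest), the sequence is periodic with period 12.
(69 - 0) mod 12 = 9, so x(69) = x(9) = 6.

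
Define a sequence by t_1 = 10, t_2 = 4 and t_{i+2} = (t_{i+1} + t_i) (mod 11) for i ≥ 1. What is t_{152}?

We have t_1 = 10, t_2 = 4, t_3 = 3, t_4 = 7, t_5 = 10, t_6 = 6, t_7 = 5, t_8 = 0, t_9 = 5, t_{10} = 5, t_{11} = 10, t_{12} = 4.
The sequence repeats with period 10.
(152 - 1) mod 10 = 1, so t_{152} = t_2 = 4.

4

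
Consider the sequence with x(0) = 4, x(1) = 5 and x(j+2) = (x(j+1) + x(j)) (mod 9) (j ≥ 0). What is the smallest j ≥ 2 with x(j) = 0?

2

Computing terms: x(0) = 4, x(1) = 5, x(2) = 0, x(3) = 5, x(4) = 5, x(5) = 1, x(6) = 6, x(7) = 7, x(8) = 4, x(9) = 2, x(10) = 6, x(11) = 8, x(12) = 5, x(13) = 4, x(14) = 0, x(15) = 4, x(16) = 4, x(17) = 8, x(18) = 3, x(19) = 2, x(20) = 5, x(21) = 7, x(22) = 3, x(23) = 1, x(24) = 4, x(25) = 5.
The sequence repeats with period 24.
The value 0 first appears (with j ≥ 2) at x(2).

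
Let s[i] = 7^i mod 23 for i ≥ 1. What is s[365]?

s[1] = 7; s[2] = 3; s[3] = 21; s[4] = 9; s[5] = 17; s[6] = 4; s[7] = 5; s[8] = 12; s[9] = 15; s[10] = 13; s[11] = 22; s[12] = 16; s[13] = 20; s[14] = 2; s[15] = 14; s[16] = 6; s[17] = 19; s[18] = 18; s[19] = 11; s[20] = 8; s[21] = 10; s[22] = 1; s[23] = 7.
The sequence repeats with period 22.
So s[365] = s[1 + ((365-1) mod 22)] = s[13] = 20.

20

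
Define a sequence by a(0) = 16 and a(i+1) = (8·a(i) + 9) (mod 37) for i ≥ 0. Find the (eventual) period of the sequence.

12

We have a(0) = 16; a(1) = 26; a(2) = 32; a(3) = 6; a(4) = 20; a(5) = 21; a(6) = 29; a(7) = 19; a(8) = 13; a(9) = 2; a(10) = 25; a(11) = 24; a(12) = 16.
The sequence repeats with period 12.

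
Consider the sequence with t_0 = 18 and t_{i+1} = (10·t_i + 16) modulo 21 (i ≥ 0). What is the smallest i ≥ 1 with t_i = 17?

Computing terms: t_0 = 18, t_1 = 7, t_2 = 2, t_3 = 15, t_4 = 19, t_5 = 17, t_6 = 18.
Since t_6 = t_0 = 18, the sequence is periodic with period 6.
The value 17 first appears (with i ≥ 1) at t_5.

5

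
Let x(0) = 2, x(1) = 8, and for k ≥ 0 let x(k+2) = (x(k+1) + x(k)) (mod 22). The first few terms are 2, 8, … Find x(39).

Computing terms: x(0) = 2, x(1) = 8, x(2) = 10, x(3) = 18, x(4) = 6, x(5) = 2, x(6) = 8.
The sequence repeats with period 5.
(39 - 0) mod 5 = 4, so x(39) = x(4) = 6.

6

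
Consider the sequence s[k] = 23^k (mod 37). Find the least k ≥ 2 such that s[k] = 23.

13

We have s[1] = 23,  s[2] = 11,  s[3] = 31,  s[4] = 10,  s[5] = 8,  s[6] = 36,  s[7] = 14,  s[8] = 26,  s[9] = 6,  s[10] = 27,  s[11] = 29,  s[12] = 1,  s[13] = 23.
The sequence repeats with period 12.
The value 23 next appears (with k ≥ 2) at s[13].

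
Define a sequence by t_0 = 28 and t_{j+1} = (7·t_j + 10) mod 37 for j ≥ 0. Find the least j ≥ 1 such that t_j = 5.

We have t_0 = 28,  t_1 = 21,  t_2 = 9,  t_3 = 36,  t_4 = 3,  t_5 = 31,  t_6 = 5,  t_7 = 8,  t_8 = 29,  t_9 = 28.
The sequence repeats with period 9.
The value 5 first appears (with j ≥ 1) at t_6.

6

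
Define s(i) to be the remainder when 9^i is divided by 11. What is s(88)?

s(0) = 1; s(1) = 9; s(2) = 4; s(3) = 3; s(4) = 5; s(5) = 1.
The sequence repeats with period 5.
So s(88) = s(0 + ((88-0) mod 5)) = s(3) = 3.

3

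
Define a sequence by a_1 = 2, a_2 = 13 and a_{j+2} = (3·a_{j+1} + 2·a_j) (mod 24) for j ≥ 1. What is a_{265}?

23

We have a_1 = 2; a_2 = 13; a_3 = 19; a_4 = 11; a_5 = 23; a_6 = 19; a_7 = 7; a_8 = 11; a_9 = 23.
Since (a_8, a_9) = (a_4, a_5) = (11, 23) (two consecutive terms determine the rest), the sequence is eventually periodic: after a pre-period of length 3 it cycles with period 4.
For j ≥ 4, a_j depends only on (j - 4) mod 4. (265 - 4) mod 4 = 1, so a_{265} = a_5 = 23.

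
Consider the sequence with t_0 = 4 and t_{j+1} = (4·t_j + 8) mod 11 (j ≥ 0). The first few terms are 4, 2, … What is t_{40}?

Listing terms: t_0 = 4, t_1 = 2, t_2 = 5, t_3 = 6, t_4 = 10, t_5 = 4.
The sequence repeats with period 5.
So t_{40} = t_{0 + ((40-0) mod 5)} = t_0 = 4.

4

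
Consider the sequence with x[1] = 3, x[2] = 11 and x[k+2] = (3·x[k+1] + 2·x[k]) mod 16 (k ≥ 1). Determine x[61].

15

Computing terms: x[1] = 3; x[2] = 11; x[3] = 7; x[4] = 11; x[5] = 15; x[6] = 3; x[7] = 7; x[8] = 11.
Since (x[7], x[8]) = (x[3], x[4]) = (7, 11) (two consecutive terms determine the rest), the sequence is eventually periodic: after a pre-period of length 2 it cycles with period 4.
For k ≥ 3, x[k] depends only on (k - 3) mod 4. (61 - 3) mod 4 = 2, so x[61] = x[5] = 15.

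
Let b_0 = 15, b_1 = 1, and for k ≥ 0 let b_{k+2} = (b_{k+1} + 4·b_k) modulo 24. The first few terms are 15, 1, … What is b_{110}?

b_0 = 15; b_1 = 1; b_2 = 13; b_3 = 17; b_4 = 21; b_5 = 17; b_6 = 5; b_7 = 1; b_8 = 21; b_9 = 1; b_{10} = 13.
Since (b_9, b_{10}) = (b_1, b_2) = (1, 13) (two consecutive terms determine the rest), the sequence is eventually periodic: after a pre-period of length 1 it cycles with period 8.
For k ≥ 1, b_k depends only on (k - 1) mod 8. (110 - 1) mod 8 = 5, so b_{110} = b_6 = 5.

5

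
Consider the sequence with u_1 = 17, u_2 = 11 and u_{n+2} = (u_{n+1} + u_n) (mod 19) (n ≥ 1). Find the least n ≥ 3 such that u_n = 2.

7

We have u_1 = 17,  u_2 = 11,  u_3 = 9,  u_4 = 1,  u_5 = 10,  u_6 = 11,  u_7 = 2,  u_8 = 13,  u_9 = 15,  u_{10} = 9,  u_{11} = 5,  u_{12} = 14,  u_{13} = 0,  u_{14} = 14,  u_{15} = 14,  u_{16} = 9,  u_{17} = 4,  u_{18} = 13,  u_{19} = 17,  u_{20} = 11.
Since (u_{19}, u_{20}) = (u_1, u_2) = (17, 11) (two consecutive terms determine the rest), the sequence is periodic with period 18.
The value 2 first appears (with n ≥ 3) at u_7.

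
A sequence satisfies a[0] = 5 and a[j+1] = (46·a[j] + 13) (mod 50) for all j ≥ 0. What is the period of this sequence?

Computing terms: a[0] = 5; a[1] = 43; a[2] = 41; a[3] = 49; a[4] = 17; a[5] = 45; a[6] = 33; a[7] = 31; a[8] = 39; a[9] = 7; a[10] = 35; a[11] = 23; a[12] = 21; a[13] = 29; a[14] = 47; a[15] = 25; a[16] = 13; a[17] = 11; a[18] = 19; a[19] = 37; a[20] = 15; a[21] = 3; a[22] = 1; a[23] = 9; a[24] = 27; a[25] = 5.
The sequence repeats with period 25.

25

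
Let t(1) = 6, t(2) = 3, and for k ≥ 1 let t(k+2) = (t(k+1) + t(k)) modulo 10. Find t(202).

t(1) = 6,  t(2) = 3,  t(3) = 9,  t(4) = 2,  t(5) = 1,  t(6) = 3,  t(7) = 4,  t(8) = 7,  t(9) = 1,  t(10) = 8,  t(11) = 9,  t(12) = 7,  t(13) = 6,  t(14) = 3.
Since (t(13), t(14)) = (t(1), t(2)) = (6, 3) (two consecutive terms determine the rest), the sequence is periodic with period 12.
(202 - 1) mod 12 = 9, so t(202) = t(10) = 8.

8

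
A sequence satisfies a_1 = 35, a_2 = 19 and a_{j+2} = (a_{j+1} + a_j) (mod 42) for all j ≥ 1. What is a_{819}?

Listing terms: a_1 = 35,  a_2 = 19,  a_3 = 12,  a_4 = 31,  a_5 = 1,  a_6 = 32,  a_7 = 33,  a_8 = 23,  a_9 = 14,  a_{10} = 37,  a_{11} = 9,  a_{12} = 4,  a_{13} = 13,  a_{14} = 17,  a_{15} = 30,  a_{16} = 5,  a_{17} = 35,  a_{18} = 40,  a_{19} = 33,  a_{20} = 31,  a_{21} = 22,  a_{22} = 11,  a_{23} = 33,  a_{24} = 2,  a_{25} = 35,  a_{26} = 37,  a_{27} = 30,  a_{28} = 25,  a_{29} = 13,  a_{30} = 38,  a_{31} = 9,  a_{32} = 5,  a_{33} = 14,  a_{34} = 19,  a_{35} = 33,  a_{36} = 10,  a_{37} = 1,  a_{38} = 11,  a_{39} = 12,  a_{40} = 23,  a_{41} = 35,  a_{42} = 16,  a_{43} = 9,  a_{44} = 25,  a_{45} = 34,  a_{46} = 17,  a_{47} = 9,  a_{48} = 26,  a_{49} = 35,  a_{50} = 19.
The sequence repeats with period 48.
So a_{819} = a_{1 + ((819-1) mod 48)} = a_3 = 12.

12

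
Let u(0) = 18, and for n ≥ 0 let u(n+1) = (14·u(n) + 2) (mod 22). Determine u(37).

16

Computing terms: u(0) = 18, u(1) = 12, u(2) = 16, u(3) = 6, u(4) = 20, u(5) = 18.
The sequence repeats with period 5.
So u(37) = u(0 + ((37-0) mod 5)) = u(2) = 16.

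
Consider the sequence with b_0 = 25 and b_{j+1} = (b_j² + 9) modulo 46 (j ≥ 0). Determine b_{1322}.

17

b_0 = 25,  b_1 = 36,  b_2 = 17,  b_3 = 22,  b_4 = 33,  b_5 = 40,  b_6 = 45,  b_7 = 10,  b_8 = 17.
Since b_8 = b_2 = 17, the sequence is eventually periodic: after a pre-period of length 2 it cycles with period 6.
For j ≥ 2, b_j depends only on (j - 2) mod 6. (1322 - 2) mod 6 = 0, so b_{1322} = b_2 = 17.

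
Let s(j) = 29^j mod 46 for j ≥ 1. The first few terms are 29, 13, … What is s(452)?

29

Listing terms: s(1) = 29,  s(2) = 13,  s(3) = 9,  s(4) = 31,  s(5) = 25,  s(6) = 35,  s(7) = 3,  s(8) = 41,  s(9) = 39,  s(10) = 27,  s(11) = 1,  s(12) = 29.
The sequence repeats with period 11.
So s(452) = s(1 + ((452-1) mod 11)) = s(1) = 29.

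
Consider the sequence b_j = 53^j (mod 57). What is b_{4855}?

We have b_0 = 1; b_1 = 53; b_2 = 16; b_3 = 50; b_4 = 28; b_5 = 2; b_6 = 49; b_7 = 32; b_8 = 43; b_9 = 56; b_{10} = 4; b_{11} = 41; b_{12} = 7; b_{13} = 29; b_{14} = 55; b_{15} = 8; b_{16} = 25; b_{17} = 14; b_{18} = 1.
The sequence repeats with period 18.
(4855 - 0) mod 18 = 13, so b_{4855} = b_{13} = 29.

29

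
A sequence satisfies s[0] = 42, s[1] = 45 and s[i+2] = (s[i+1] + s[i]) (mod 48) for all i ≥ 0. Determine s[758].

Listing terms: s[0] = 42; s[1] = 45; s[2] = 39; s[3] = 36; s[4] = 27; s[5] = 15; s[6] = 42; s[7] = 9; s[8] = 3; s[9] = 12; s[10] = 15; s[11] = 27; s[12] = 42; s[13] = 21; s[14] = 15; s[15] = 36; s[16] = 3; s[17] = 39; s[18] = 42; s[19] = 33; s[20] = 27; s[21] = 12; s[22] = 39; s[23] = 3; s[24] = 42; s[25] = 45.
Since (s[24], s[25]) = (s[0], s[1]) = (42, 45) (two consecutive terms determine the rest), the sequence is periodic with period 24.
So s[758] = s[0 + ((758-0) mod 24)] = s[14] = 15.

15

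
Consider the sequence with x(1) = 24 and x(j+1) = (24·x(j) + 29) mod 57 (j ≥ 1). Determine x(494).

x(1) = 24; x(2) = 35; x(3) = 14; x(4) = 23; x(5) = 11; x(6) = 8; x(7) = 50; x(8) = 32; x(9) = 56; x(10) = 5; x(11) = 35.
Since x(11) = x(2) = 35, the sequence is eventually periodic: after a pre-period of length 1 it cycles with period 9.
For j ≥ 2, x(j) depends only on (j - 2) mod 9. (494 - 2) mod 9 = 6, so x(494) = x(8) = 32.

32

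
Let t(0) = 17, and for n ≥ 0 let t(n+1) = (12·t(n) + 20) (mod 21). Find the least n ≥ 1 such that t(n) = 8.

3

Computing terms: t(0) = 17; t(1) = 14; t(2) = 20; t(3) = 8; t(4) = 11; t(5) = 5; t(6) = 17.
The sequence repeats with period 6.
The value 8 first appears (with n ≥ 1) at t(3).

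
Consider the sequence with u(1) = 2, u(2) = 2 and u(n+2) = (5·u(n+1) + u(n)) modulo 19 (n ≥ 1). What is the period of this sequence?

40

u(1) = 2, u(2) = 2, u(3) = 12, u(4) = 5, u(5) = 18, u(6) = 0, u(7) = 18, u(8) = 14, u(9) = 12, u(10) = 17, u(11) = 2, u(12) = 8, u(13) = 4, u(14) = 9, u(15) = 11, u(16) = 7, u(17) = 8, u(18) = 9, u(19) = 15, u(20) = 8, u(21) = 17, u(22) = 17, u(23) = 7, u(24) = 14, u(25) = 1, u(26) = 0, u(27) = 1, u(28) = 5, u(29) = 7, u(30) = 2, u(31) = 17, u(32) = 11, u(33) = 15, u(34) = 10, u(35) = 8, u(36) = 12, u(37) = 11, u(38) = 10, u(39) = 4, u(40) = 11, u(41) = 2, u(42) = 2.
Since (u(41), u(42)) = (u(1), u(2)) = (2, 2) (two consecutive terms determine the rest), the sequence is periodic with period 40.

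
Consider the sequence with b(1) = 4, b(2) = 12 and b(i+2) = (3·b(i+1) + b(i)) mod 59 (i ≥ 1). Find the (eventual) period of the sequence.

24

Computing terms: b(1) = 4; b(2) = 12; b(3) = 40; b(4) = 14; b(5) = 23; b(6) = 24; b(7) = 36; b(8) = 14; b(9) = 19; b(10) = 12; b(11) = 55; b(12) = 0; b(13) = 55; b(14) = 47; b(15) = 19; b(16) = 45; b(17) = 36; b(18) = 35; b(19) = 23; b(20) = 45; b(21) = 40; b(22) = 47; b(23) = 4; b(24) = 0; b(25) = 4; b(26) = 12.
The sequence repeats with period 24.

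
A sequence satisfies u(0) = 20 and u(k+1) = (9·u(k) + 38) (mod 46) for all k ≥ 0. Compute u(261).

u(0) = 20, u(1) = 34, u(2) = 22, u(3) = 6, u(4) = 0, u(5) = 38, u(6) = 12, u(7) = 8, u(8) = 18, u(9) = 16, u(10) = 44, u(11) = 20.
The sequence repeats with period 11.
So u(261) = u(0 + ((261-0) mod 11)) = u(8) = 18.

18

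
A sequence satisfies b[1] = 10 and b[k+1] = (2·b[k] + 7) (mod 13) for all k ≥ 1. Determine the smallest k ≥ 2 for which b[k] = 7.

b[1] = 10,  b[2] = 1,  b[3] = 9,  b[4] = 12,  b[5] = 5,  b[6] = 4,  b[7] = 2,  b[8] = 11,  b[9] = 3,  b[10] = 0,  b[11] = 7,  b[12] = 8,  b[13] = 10.
Since b[13] = b[1] = 10, the sequence is periodic with period 12.
The value 7 first appears (with k ≥ 2) at b[11].

11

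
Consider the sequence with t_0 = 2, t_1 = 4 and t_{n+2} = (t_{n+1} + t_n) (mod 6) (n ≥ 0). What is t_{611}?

We have t_0 = 2, t_1 = 4, t_2 = 0, t_3 = 4, t_4 = 4, t_5 = 2, t_6 = 0, t_7 = 2, t_8 = 2, t_9 = 4.
Since (t_8, t_9) = (t_0, t_1) = (2, 4) (two consecutive terms determine the rest), the sequence is periodic with period 8.
So t_{611} = t_{0 + ((611-0) mod 8)} = t_3 = 4.

4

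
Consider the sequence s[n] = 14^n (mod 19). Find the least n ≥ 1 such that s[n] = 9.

We have s[0] = 1; s[1] = 14; s[2] = 6; s[3] = 8; s[4] = 17; s[5] = 10; s[6] = 7; s[7] = 3; s[8] = 4; s[9] = 18; s[10] = 5; s[11] = 13; s[12] = 11; s[13] = 2; s[14] = 9; s[15] = 12; s[16] = 16; s[17] = 15; s[18] = 1.
Since s[18] = s[0] = 1, the sequence is periodic with period 18.
The value 9 first appears (with n ≥ 1) at s[14].

14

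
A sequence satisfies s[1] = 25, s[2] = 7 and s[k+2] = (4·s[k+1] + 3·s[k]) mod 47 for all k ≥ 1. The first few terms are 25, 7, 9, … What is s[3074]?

18

Computing terms: s[1] = 25,  s[2] = 7,  s[3] = 9,  s[4] = 10,  s[5] = 20,  s[6] = 16,  s[7] = 30,  s[8] = 27,  s[9] = 10,  s[10] = 27,  s[11] = 44,  s[12] = 22,  s[13] = 32,  s[14] = 6,  s[15] = 26,  s[16] = 28,  s[17] = 2,  s[18] = 45,  s[19] = 45,  s[20] = 33,  s[21] = 32,  s[22] = 39,  s[23] = 17,  s[24] = 44,  s[25] = 39,  s[26] = 6,  s[27] = 0,  s[28] = 18,  s[29] = 25,  s[30] = 13,  s[31] = 33,  s[32] = 30,  s[33] = 31,  s[34] = 26,  s[35] = 9,  s[36] = 20,  s[37] = 13,  s[38] = 18,  s[39] = 17,  s[40] = 28,  s[41] = 22,  s[42] = 31,  s[43] = 2,  s[44] = 7,  s[45] = 34,  s[46] = 16,  s[47] = 25,  s[48] = 7.
Since (s[47], s[48]) = (s[1], s[2]) = (25, 7) (two consecutive terms determine the rest), the sequence is periodic with period 46.
So s[3074] = s[1 + ((3074-1) mod 46)] = s[38] = 18.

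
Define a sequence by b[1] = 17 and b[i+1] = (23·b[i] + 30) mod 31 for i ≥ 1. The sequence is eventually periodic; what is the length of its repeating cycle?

b[1] = 17,  b[2] = 18,  b[3] = 10,  b[4] = 12,  b[5] = 27,  b[6] = 0,  b[7] = 30,  b[8] = 7,  b[9] = 5,  b[10] = 21,  b[11] = 17.
The sequence repeats with period 10.

10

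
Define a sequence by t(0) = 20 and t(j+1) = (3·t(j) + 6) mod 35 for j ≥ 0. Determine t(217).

31

t(0) = 20,  t(1) = 31,  t(2) = 29,  t(3) = 23,  t(4) = 5,  t(5) = 21,  t(6) = 34,  t(7) = 3,  t(8) = 15,  t(9) = 16,  t(10) = 19,  t(11) = 28,  t(12) = 20.
The sequence repeats with period 12.
(217 - 0) mod 12 = 1, so t(217) = t(1) = 31.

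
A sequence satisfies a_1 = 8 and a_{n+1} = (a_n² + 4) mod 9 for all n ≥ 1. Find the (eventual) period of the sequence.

Listing terms: a_1 = 8, a_2 = 5, a_3 = 2, a_4 = 8.
The sequence repeats with period 3.

3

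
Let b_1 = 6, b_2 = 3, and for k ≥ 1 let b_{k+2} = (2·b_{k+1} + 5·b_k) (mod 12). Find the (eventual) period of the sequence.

4

b_1 = 6; b_2 = 3; b_3 = 0; b_4 = 3; b_5 = 6; b_6 = 3.
The sequence repeats with period 4.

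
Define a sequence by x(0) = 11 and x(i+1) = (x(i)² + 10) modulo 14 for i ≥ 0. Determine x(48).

3

x(0) = 11,  x(1) = 5,  x(2) = 7,  x(3) = 3,  x(4) = 5.
Since x(4) = x(1) = 5, the sequence is eventually periodic: after a pre-period of length 1 it cycles with period 3.
For i ≥ 1, x(i) depends only on (i - 1) mod 3. (48 - 1) mod 3 = 2, so x(48) = x(3) = 3.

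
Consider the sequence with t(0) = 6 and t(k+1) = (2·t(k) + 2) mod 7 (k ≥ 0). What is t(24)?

Listing terms: t(0) = 6,  t(1) = 0,  t(2) = 2,  t(3) = 6.
Since t(3) = t(0) = 6, the sequence is periodic with period 3.
So t(24) = t(0 + ((24-0) mod 3)) = t(0) = 6.

6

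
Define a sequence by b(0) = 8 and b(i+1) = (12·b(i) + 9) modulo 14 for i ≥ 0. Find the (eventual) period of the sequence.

Computing terms: b(0) = 8; b(1) = 7; b(2) = 9; b(3) = 5; b(4) = 13; b(5) = 11; b(6) = 1; b(7) = 7.
Since b(7) = b(1) = 7, the sequence is eventually periodic: after a pre-period of length 1 it cycles with period 6.

6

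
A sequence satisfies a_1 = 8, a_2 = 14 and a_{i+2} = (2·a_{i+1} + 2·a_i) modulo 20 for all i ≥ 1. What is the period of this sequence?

24

a_1 = 8,  a_2 = 14,  a_3 = 4,  a_4 = 16,  a_5 = 0,  a_6 = 12,  a_7 = 4,  a_8 = 12,  a_9 = 12,  a_{10} = 8,  a_{11} = 0,  a_{12} = 16,  a_{13} = 12,  a_{14} = 16,  a_{15} = 16,  a_{16} = 4,  a_{17} = 0,  a_{18} = 8,  a_{19} = 16,  a_{20} = 8,  a_{21} = 8,  a_{22} = 12,  a_{23} = 0,  a_{24} = 4,  a_{25} = 8,  a_{26} = 4,  a_{27} = 4,  a_{28} = 16.
Since (a_{27}, a_{28}) = (a_3, a_4) = (4, 16) (two consecutive terms determine the rest), the sequence is eventually periodic: after a pre-period of length 2 it cycles with period 24.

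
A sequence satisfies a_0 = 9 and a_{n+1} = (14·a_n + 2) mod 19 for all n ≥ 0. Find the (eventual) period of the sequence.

18

Computing terms: a_0 = 9; a_1 = 14; a_2 = 8; a_3 = 0; a_4 = 2; a_5 = 11; a_6 = 4; a_7 = 1; a_8 = 16; a_9 = 17; a_{10} = 12; a_{11} = 18; a_{12} = 7; a_{13} = 5; a_{14} = 15; a_{15} = 3; a_{16} = 6; a_{17} = 10; a_{18} = 9.
The sequence repeats with period 18.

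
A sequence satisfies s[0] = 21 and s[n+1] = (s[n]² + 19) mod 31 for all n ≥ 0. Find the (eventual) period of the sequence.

5

Computing terms: s[0] = 21,  s[1] = 26,  s[2] = 13,  s[3] = 2,  s[4] = 23,  s[5] = 21.
Since s[5] = s[0] = 21, the sequence is periodic with period 5.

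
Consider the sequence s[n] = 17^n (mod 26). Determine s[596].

3

Listing terms: s[1] = 17, s[2] = 3, s[3] = 25, s[4] = 9, s[5] = 23, s[6] = 1, s[7] = 17.
The sequence repeats with period 6.
So s[596] = s[1 + ((596-1) mod 6)] = s[2] = 3.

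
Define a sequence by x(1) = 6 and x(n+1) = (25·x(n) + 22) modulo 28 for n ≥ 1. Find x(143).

18

We have x(1) = 6,  x(2) = 4,  x(3) = 10,  x(4) = 20,  x(5) = 18,  x(6) = 24,  x(7) = 6.
Since x(7) = x(1) = 6, the sequence is periodic with period 6.
(143 - 1) mod 6 = 4, so x(143) = x(5) = 18.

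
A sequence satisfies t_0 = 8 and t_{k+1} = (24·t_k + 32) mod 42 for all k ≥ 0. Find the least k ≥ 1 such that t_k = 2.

Computing terms: t_0 = 8; t_1 = 14; t_2 = 32; t_3 = 2; t_4 = 38; t_5 = 20; t_6 = 8.
The sequence repeats with period 6.
The value 2 first appears (with k ≥ 1) at t_3.

3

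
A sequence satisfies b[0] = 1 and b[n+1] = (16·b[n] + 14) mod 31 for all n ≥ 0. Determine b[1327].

We have b[0] = 1, b[1] = 30, b[2] = 29, b[3] = 13, b[4] = 5, b[5] = 1.
The sequence repeats with period 5.
(1327 - 0) mod 5 = 2, so b[1327] = b[2] = 29.

29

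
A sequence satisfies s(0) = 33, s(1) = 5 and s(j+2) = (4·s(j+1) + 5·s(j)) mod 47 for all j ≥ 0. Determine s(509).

Computing terms: s(0) = 33; s(1) = 5; s(2) = 44; s(3) = 13; s(4) = 37; s(5) = 25; s(6) = 3; s(7) = 43; s(8) = 46; s(9) = 23; s(10) = 40; s(11) = 40; s(12) = 31; s(13) = 42; s(14) = 41; s(15) = 45; s(16) = 9; s(17) = 26; s(18) = 8; s(19) = 21; s(20) = 30; s(21) = 37; s(22) = 16; s(23) = 14; s(24) = 42; s(25) = 3; s(26) = 34; s(27) = 10; s(28) = 22; s(29) = 44; s(30) = 4; s(31) = 1; s(32) = 24; s(33) = 7; s(34) = 7; s(35) = 16; s(36) = 5; s(37) = 6; s(38) = 2; s(39) = 38; s(40) = 21; s(41) = 39; s(42) = 26; s(43) = 17; s(44) = 10; s(45) = 31; s(46) = 33; s(47) = 5.
Since (s(46), s(47)) = (s(0), s(1)) = (33, 5) (two consecutive terms determine the rest), the sequence is periodic with period 46.
(509 - 0) mod 46 = 3, so s(509) = s(3) = 13.

13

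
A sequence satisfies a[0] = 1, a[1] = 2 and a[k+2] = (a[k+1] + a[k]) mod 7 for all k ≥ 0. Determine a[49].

We have a[0] = 1; a[1] = 2; a[2] = 3; a[3] = 5; a[4] = 1; a[5] = 6; a[6] = 0; a[7] = 6; a[8] = 6; a[9] = 5; a[10] = 4; a[11] = 2; a[12] = 6; a[13] = 1; a[14] = 0; a[15] = 1; a[16] = 1; a[17] = 2.
The sequence repeats with period 16.
So a[49] = a[0 + ((49-0) mod 16)] = a[1] = 2.

2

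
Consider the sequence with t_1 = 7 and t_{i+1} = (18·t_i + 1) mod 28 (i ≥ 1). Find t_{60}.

Listing terms: t_1 = 7, t_2 = 15, t_3 = 19, t_4 = 7.
Since t_4 = t_1 = 7, the sequence is periodic with period 3.
So t_{60} = t_{1 + ((60-1) mod 3)} = t_3 = 19.

19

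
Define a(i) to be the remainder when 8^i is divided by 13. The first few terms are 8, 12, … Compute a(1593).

8

Listing terms: a(1) = 8,  a(2) = 12,  a(3) = 5,  a(4) = 1,  a(5) = 8.
The sequence repeats with period 4.
(1593 - 1) mod 4 = 0, so a(1593) = a(1) = 8.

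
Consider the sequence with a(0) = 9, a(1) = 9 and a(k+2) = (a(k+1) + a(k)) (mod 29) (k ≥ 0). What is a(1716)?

16

a(0) = 9, a(1) = 9, a(2) = 18, a(3) = 27, a(4) = 16, a(5) = 14, a(6) = 1, a(7) = 15, a(8) = 16, a(9) = 2, a(10) = 18, a(11) = 20, a(12) = 9, a(13) = 0, a(14) = 9, a(15) = 9.
The sequence repeats with period 14.
So a(1716) = a(0 + ((1716-0) mod 14)) = a(8) = 16.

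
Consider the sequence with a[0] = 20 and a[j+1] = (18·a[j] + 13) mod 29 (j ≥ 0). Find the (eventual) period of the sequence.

28

Listing terms: a[0] = 20, a[1] = 25, a[2] = 28, a[3] = 24, a[4] = 10, a[5] = 19, a[6] = 7, a[7] = 23, a[8] = 21, a[9] = 14, a[10] = 4, a[11] = 27, a[12] = 6, a[13] = 5, a[14] = 16, a[15] = 11, a[16] = 8, a[17] = 12, a[18] = 26, a[19] = 17, a[20] = 0, a[21] = 13, a[22] = 15, a[23] = 22, a[24] = 3, a[25] = 9, a[26] = 1, a[27] = 2, a[28] = 20.
Since a[28] = a[0] = 20, the sequence is periodic with period 28.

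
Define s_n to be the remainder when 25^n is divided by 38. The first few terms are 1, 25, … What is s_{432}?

1

Computing terms: s_0 = 1; s_1 = 25; s_2 = 17; s_3 = 7; s_4 = 23; s_5 = 5; s_6 = 11; s_7 = 9; s_8 = 35; s_9 = 1.
Since s_9 = s_0 = 1, the sequence is periodic with period 9.
So s_{432} = s_{0 + ((432-0) mod 9)} = s_0 = 1.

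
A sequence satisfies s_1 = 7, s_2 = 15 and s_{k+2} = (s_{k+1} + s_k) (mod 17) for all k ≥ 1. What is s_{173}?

Computing terms: s_1 = 7; s_2 = 15; s_3 = 5; s_4 = 3; s_5 = 8; s_6 = 11; s_7 = 2; s_8 = 13; s_9 = 15; s_{10} = 11; s_{11} = 9; s_{12} = 3; s_{13} = 12; s_{14} = 15; s_{15} = 10; s_{16} = 8; s_{17} = 1; s_{18} = 9; s_{19} = 10; s_{20} = 2; s_{21} = 12; s_{22} = 14; s_{23} = 9; s_{24} = 6; s_{25} = 15; s_{26} = 4; s_{27} = 2; s_{28} = 6; s_{29} = 8; s_{30} = 14; s_{31} = 5; s_{32} = 2; s_{33} = 7; s_{34} = 9; s_{35} = 16; s_{36} = 8; s_{37} = 7; s_{38} = 15.
The sequence repeats with period 36.
(173 - 1) mod 36 = 28, so s_{173} = s_{29} = 8.

8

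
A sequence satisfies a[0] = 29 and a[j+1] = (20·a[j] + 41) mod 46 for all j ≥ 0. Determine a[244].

41

We have a[0] = 29,  a[1] = 23,  a[2] = 41,  a[3] = 33,  a[4] = 11,  a[5] = 31,  a[6] = 17,  a[7] = 13,  a[8] = 25,  a[9] = 35,  a[10] = 5,  a[11] = 3,  a[12] = 9,  a[13] = 37,  a[14] = 45,  a[15] = 21,  a[16] = 1,  a[17] = 15,  a[18] = 19,  a[19] = 7,  a[20] = 43,  a[21] = 27,  a[22] = 29.
The sequence repeats with period 22.
(244 - 0) mod 22 = 2, so a[244] = a[2] = 41.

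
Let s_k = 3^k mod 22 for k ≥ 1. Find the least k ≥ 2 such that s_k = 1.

5

We have s_1 = 3; s_2 = 9; s_3 = 5; s_4 = 15; s_5 = 1; s_6 = 3.
The sequence repeats with period 5.
The value 1 first appears (with k ≥ 2) at s_5.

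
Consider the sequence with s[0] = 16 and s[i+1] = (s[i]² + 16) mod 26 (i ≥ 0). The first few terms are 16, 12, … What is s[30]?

Listing terms: s[0] = 16,  s[1] = 12,  s[2] = 4,  s[3] = 6,  s[4] = 0,  s[5] = 16.
The sequence repeats with period 5.
(30 - 0) mod 5 = 0, so s[30] = s[0] = 16.

16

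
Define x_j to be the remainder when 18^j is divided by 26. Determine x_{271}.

8

x_0 = 1, x_1 = 18, x_2 = 12, x_3 = 8, x_4 = 14, x_5 = 18.
Since x_5 = x_1 = 18, the sequence is eventually periodic: after a pre-period of length 1 it cycles with period 4.
For j ≥ 1, x_j depends only on (j - 1) mod 4. (271 - 1) mod 4 = 2, so x_{271} = x_3 = 8.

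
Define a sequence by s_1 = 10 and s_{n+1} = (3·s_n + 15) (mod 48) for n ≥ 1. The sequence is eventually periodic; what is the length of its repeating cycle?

We have s_1 = 10; s_2 = 45; s_3 = 6; s_4 = 33; s_5 = 18; s_6 = 21; s_7 = 30; s_8 = 9; s_9 = 42; s_{10} = 45.
Since s_{10} = s_2 = 45, the sequence is eventually periodic: after a pre-period of length 1 it cycles with period 8.

8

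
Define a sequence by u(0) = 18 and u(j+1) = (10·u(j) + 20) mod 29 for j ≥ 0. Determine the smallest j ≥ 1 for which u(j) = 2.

21

Listing terms: u(0) = 18, u(1) = 26, u(2) = 19, u(3) = 7, u(4) = 3, u(5) = 21, u(6) = 27, u(7) = 0, u(8) = 20, u(9) = 17, u(10) = 16, u(11) = 6, u(12) = 22, u(13) = 8, u(14) = 13, u(15) = 5, u(16) = 12, u(17) = 24, u(18) = 28, u(19) = 10, u(20) = 4, u(21) = 2, u(22) = 11, u(23) = 14, u(24) = 15, u(25) = 25, u(26) = 9, u(27) = 23, u(28) = 18.
The sequence repeats with period 28.
The value 2 first appears (with j ≥ 1) at u(21).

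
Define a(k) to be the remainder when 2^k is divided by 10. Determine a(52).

Computing terms: a(0) = 1,  a(1) = 2,  a(2) = 4,  a(3) = 8,  a(4) = 6,  a(5) = 2.
Since a(5) = a(1) = 2, the sequence is eventually periodic: after a pre-period of length 1 it cycles with period 4.
For k ≥ 1, a(k) depends only on (k - 1) mod 4. (52 - 1) mod 4 = 3, so a(52) = a(4) = 6.

6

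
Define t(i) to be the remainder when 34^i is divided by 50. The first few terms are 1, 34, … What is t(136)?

We have t(0) = 1, t(1) = 34, t(2) = 6, t(3) = 4, t(4) = 36, t(5) = 24, t(6) = 16, t(7) = 44, t(8) = 46, t(9) = 14, t(10) = 26, t(11) = 34.
Since t(11) = t(1) = 34, the sequence is eventually periodic: after a pre-period of length 1 it cycles with period 10.
For i ≥ 1, t(i) depends only on (i - 1) mod 10. (136 - 1) mod 10 = 5, so t(136) = t(6) = 16.

16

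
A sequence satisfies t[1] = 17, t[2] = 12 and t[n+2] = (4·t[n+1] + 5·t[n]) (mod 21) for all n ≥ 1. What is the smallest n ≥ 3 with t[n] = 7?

3

Computing terms: t[1] = 17, t[2] = 12, t[3] = 7, t[4] = 4, t[5] = 9, t[6] = 14, t[7] = 17, t[8] = 12.
The sequence repeats with period 6.
The value 7 first appears (with n ≥ 3) at t[3].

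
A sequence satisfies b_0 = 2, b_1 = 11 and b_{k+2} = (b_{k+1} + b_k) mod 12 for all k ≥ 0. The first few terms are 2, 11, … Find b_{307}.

3

b_0 = 2, b_1 = 11, b_2 = 1, b_3 = 0, b_4 = 1, b_5 = 1, b_6 = 2, b_7 = 3, b_8 = 5, b_9 = 8, b_{10} = 1, b_{11} = 9, b_{12} = 10, b_{13} = 7, b_{14} = 5, b_{15} = 0, b_{16} = 5, b_{17} = 5, b_{18} = 10, b_{19} = 3, b_{20} = 1, b_{21} = 4, b_{22} = 5, b_{23} = 9, b_{24} = 2, b_{25} = 11.
The sequence repeats with period 24.
(307 - 0) mod 24 = 19, so b_{307} = b_{19} = 3.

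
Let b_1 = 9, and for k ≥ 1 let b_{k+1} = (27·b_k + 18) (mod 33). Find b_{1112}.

30

Listing terms: b_1 = 9, b_2 = 30, b_3 = 3, b_4 = 0, b_5 = 18, b_6 = 9.
Since b_6 = b_1 = 9, the sequence is periodic with period 5.
So b_{1112} = b_{1 + ((1112-1) mod 5)} = b_2 = 30.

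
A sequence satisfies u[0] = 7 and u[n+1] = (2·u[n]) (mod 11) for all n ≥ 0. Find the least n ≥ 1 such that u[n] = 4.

u[0] = 7,  u[1] = 3,  u[2] = 6,  u[3] = 1,  u[4] = 2,  u[5] = 4,  u[6] = 8,  u[7] = 5,  u[8] = 10,  u[9] = 9,  u[10] = 7.
Since u[10] = u[0] = 7, the sequence is periodic with period 10.
The value 4 first appears (with n ≥ 1) at u[5].

5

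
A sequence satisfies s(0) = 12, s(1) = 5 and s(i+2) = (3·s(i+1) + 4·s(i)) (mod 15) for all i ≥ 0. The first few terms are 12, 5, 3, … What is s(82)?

Computing terms: s(0) = 12; s(1) = 5; s(2) = 3; s(3) = 14; s(4) = 9; s(5) = 8; s(6) = 0; s(7) = 2; s(8) = 6; s(9) = 11; s(10) = 12; s(11) = 5.
Since (s(10), s(11)) = (s(0), s(1)) = (12, 5) (two consecutive terms determine the rest), the sequence is periodic with period 10.
(82 - 0) mod 10 = 2, so s(82) = s(2) = 3.

3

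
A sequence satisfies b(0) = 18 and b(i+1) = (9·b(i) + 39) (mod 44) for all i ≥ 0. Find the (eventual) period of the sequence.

20

Computing terms: b(0) = 18, b(1) = 25, b(2) = 0, b(3) = 39, b(4) = 38, b(5) = 29, b(6) = 36, b(7) = 11, b(8) = 6, b(9) = 5, b(10) = 40, b(11) = 3, b(12) = 22, b(13) = 17, b(14) = 16, b(15) = 7, b(16) = 14, b(17) = 33, b(18) = 28, b(19) = 27, b(20) = 18.
The sequence repeats with period 20.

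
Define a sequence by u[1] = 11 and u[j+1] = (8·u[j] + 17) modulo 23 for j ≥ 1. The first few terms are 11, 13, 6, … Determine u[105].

u[1] = 11; u[2] = 13; u[3] = 6; u[4] = 19; u[5] = 8; u[6] = 12; u[7] = 21; u[8] = 1; u[9] = 2; u[10] = 10; u[11] = 5; u[12] = 11.
The sequence repeats with period 11.
(105 - 1) mod 11 = 5, so u[105] = u[6] = 12.

12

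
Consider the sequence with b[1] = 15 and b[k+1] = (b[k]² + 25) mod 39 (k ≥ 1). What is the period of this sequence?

3

b[1] = 15,  b[2] = 16,  b[3] = 8,  b[4] = 11,  b[5] = 29,  b[6] = 8.
Since b[6] = b[3] = 8, the sequence is eventually periodic: after a pre-period of length 2 it cycles with period 3.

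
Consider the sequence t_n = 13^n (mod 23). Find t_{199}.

We have t_1 = 13, t_2 = 8, t_3 = 12, t_4 = 18, t_5 = 4, t_6 = 6, t_7 = 9, t_8 = 2, t_9 = 3, t_{10} = 16, t_{11} = 1, t_{12} = 13.
Since t_{12} = t_1 = 13, the sequence is periodic with period 11.
So t_{199} = t_{1 + ((199-1) mod 11)} = t_1 = 13.

13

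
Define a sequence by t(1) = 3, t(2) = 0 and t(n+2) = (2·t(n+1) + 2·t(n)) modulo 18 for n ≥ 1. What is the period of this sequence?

3

t(1) = 3; t(2) = 0; t(3) = 6; t(4) = 12; t(5) = 0; t(6) = 6.
Since (t(5), t(6)) = (t(2), t(3)) = (0, 6) (two consecutive terms determine the rest), the sequence is eventually periodic: after a pre-period of length 1 it cycles with period 3.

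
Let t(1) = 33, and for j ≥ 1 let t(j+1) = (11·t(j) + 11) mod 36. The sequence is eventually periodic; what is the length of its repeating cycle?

Computing terms: t(1) = 33,  t(2) = 14,  t(3) = 21,  t(4) = 26,  t(5) = 9,  t(6) = 2,  t(7) = 33.
Since t(7) = t(1) = 33, the sequence is periodic with period 6.

6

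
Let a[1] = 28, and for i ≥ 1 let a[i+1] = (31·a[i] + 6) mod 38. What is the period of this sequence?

6

a[1] = 28, a[2] = 0, a[3] = 6, a[4] = 2, a[5] = 30, a[6] = 24, a[7] = 28.
The sequence repeats with period 6.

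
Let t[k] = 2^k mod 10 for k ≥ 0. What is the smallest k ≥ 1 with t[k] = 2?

1

Computing terms: t[0] = 1,  t[1] = 2,  t[2] = 4,  t[3] = 8,  t[4] = 6,  t[5] = 2.
Since t[5] = t[1] = 2, the sequence is eventually periodic: after a pre-period of length 1 it cycles with period 4.
The value 2 first appears (with k ≥ 1) at t[1].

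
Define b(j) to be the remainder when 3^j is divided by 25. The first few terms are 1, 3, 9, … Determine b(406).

Listing terms: b(0) = 1,  b(1) = 3,  b(2) = 9,  b(3) = 2,  b(4) = 6,  b(5) = 18,  b(6) = 4,  b(7) = 12,  b(8) = 11,  b(9) = 8,  b(10) = 24,  b(11) = 22,  b(12) = 16,  b(13) = 23,  b(14) = 19,  b(15) = 7,  b(16) = 21,  b(17) = 13,  b(18) = 14,  b(19) = 17,  b(20) = 1.
Since b(20) = b(0) = 1, the sequence is periodic with period 20.
(406 - 0) mod 20 = 6, so b(406) = b(6) = 4.

4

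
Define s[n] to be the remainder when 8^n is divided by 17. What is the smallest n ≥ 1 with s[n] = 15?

Computing terms: s[0] = 1; s[1] = 8; s[2] = 13; s[3] = 2; s[4] = 16; s[5] = 9; s[6] = 4; s[7] = 15; s[8] = 1.
The sequence repeats with period 8.
The value 15 first appears (with n ≥ 1) at s[7].

7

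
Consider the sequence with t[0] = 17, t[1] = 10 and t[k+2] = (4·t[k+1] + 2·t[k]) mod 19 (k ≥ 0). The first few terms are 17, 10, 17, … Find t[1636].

We have t[0] = 17, t[1] = 10, t[2] = 17, t[3] = 12, t[4] = 6, t[5] = 10, t[6] = 14, t[7] = 0, t[8] = 9, t[9] = 17, t[10] = 10.
The sequence repeats with period 9.
(1636 - 0) mod 9 = 7, so t[1636] = t[7] = 0.

0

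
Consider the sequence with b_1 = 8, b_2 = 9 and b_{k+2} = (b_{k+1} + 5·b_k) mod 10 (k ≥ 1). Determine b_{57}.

9

Computing terms: b_1 = 8,  b_2 = 9,  b_3 = 9,  b_4 = 4,  b_5 = 9,  b_6 = 9.
Since (b_5, b_6) = (b_2, b_3) = (9, 9) (two consecutive terms determine the rest), the sequence is eventually periodic: after a pre-period of length 1 it cycles with period 3.
For k ≥ 2, b_k depends only on (k - 2) mod 3. (57 - 2) mod 3 = 1, so b_{57} = b_3 = 9.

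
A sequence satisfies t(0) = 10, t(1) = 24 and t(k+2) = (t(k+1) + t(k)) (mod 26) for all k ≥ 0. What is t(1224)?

18

We have t(0) = 10, t(1) = 24, t(2) = 8, t(3) = 6, t(4) = 14, t(5) = 20, t(6) = 8, t(7) = 2, t(8) = 10, t(9) = 12, t(10) = 22, t(11) = 8, t(12) = 4, t(13) = 12, t(14) = 16, t(15) = 2, t(16) = 18, t(17) = 20, t(18) = 12, t(19) = 6, t(20) = 18, t(21) = 24, t(22) = 16, t(23) = 14, t(24) = 4, t(25) = 18, t(26) = 22, t(27) = 14, t(28) = 10, t(29) = 24.
Since (t(28), t(29)) = (t(0), t(1)) = (10, 24) (two consecutive terms determine the rest), the sequence is periodic with period 28.
(1224 - 0) mod 28 = 20, so t(1224) = t(20) = 18.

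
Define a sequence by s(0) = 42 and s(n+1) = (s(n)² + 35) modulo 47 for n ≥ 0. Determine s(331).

16

s(0) = 42, s(1) = 13, s(2) = 16, s(3) = 9, s(4) = 22, s(5) = 2, s(6) = 39, s(7) = 5, s(8) = 13.
Since s(8) = s(1) = 13, the sequence is eventually periodic: after a pre-period of length 1 it cycles with period 7.
For n ≥ 1, s(n) depends only on (n - 1) mod 7. (331 - 1) mod 7 = 1, so s(331) = s(2) = 16.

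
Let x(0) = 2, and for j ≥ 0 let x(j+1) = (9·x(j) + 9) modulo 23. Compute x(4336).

x(0) = 2, x(1) = 4, x(2) = 22, x(3) = 0, x(4) = 9, x(5) = 21, x(6) = 14, x(7) = 20, x(8) = 5, x(9) = 8, x(10) = 12, x(11) = 2.
The sequence repeats with period 11.
(4336 - 0) mod 11 = 2, so x(4336) = x(2) = 22.

22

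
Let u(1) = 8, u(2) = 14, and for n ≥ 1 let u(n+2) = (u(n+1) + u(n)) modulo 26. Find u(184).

12

Computing terms: u(1) = 8; u(2) = 14; u(3) = 22; u(4) = 10; u(5) = 6; u(6) = 16; u(7) = 22; u(8) = 12; u(9) = 8; u(10) = 20; u(11) = 2; u(12) = 22; u(13) = 24; u(14) = 20; u(15) = 18; u(16) = 12; u(17) = 4; u(18) = 16; u(19) = 20; u(20) = 10; u(21) = 4; u(22) = 14; u(23) = 18; u(24) = 6; u(25) = 24; u(26) = 4; u(27) = 2; u(28) = 6; u(29) = 8; u(30) = 14.
The sequence repeats with period 28.
So u(184) = u(1 + ((184-1) mod 28)) = u(16) = 12.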